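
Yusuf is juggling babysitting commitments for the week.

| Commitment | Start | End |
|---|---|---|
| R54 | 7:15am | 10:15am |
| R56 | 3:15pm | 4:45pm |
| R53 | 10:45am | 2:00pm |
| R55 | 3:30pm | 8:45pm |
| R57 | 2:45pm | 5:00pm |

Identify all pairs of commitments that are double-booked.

Two intervals overlap when each starts before the other ends.
Sorted by start: R54, R53, R57, R56, R55.
R53 starts after R54 ends — done with R54.
R57 starts after R53 ends — done with R53.
R56 starts before R57 ends → R57 and R56 overlap.
R55 starts before R57 ends → R57 and R55 overlap.
R55 starts before R56 ends → R56 and R55 overlap.

R55 & R56, R55 & R57, R56 & R57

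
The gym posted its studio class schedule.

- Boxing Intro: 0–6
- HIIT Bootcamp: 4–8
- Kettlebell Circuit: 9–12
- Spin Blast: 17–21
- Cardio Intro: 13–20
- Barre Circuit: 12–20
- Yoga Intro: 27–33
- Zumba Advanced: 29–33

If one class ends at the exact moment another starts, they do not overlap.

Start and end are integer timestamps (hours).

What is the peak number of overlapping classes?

3

Walk through starts and ends in time order (an end at T is processed before a start at T):
0 start Boxing Intro → 1
4 start HIIT Bootcamp → 2
6 end Boxing Intro → 1
8 end HIIT Bootcamp → 0
9 start Kettlebell Circuit → 1
12 end Kettlebell Circuit → 0
12 start Barre Circuit → 1
13 start Cardio Intro → 2
17 start Spin Blast → 3
20 end Barre Circuit → 2
20 end Cardio Intro → 1
21 end Spin Blast → 0
27 start Yoga Intro → 1
29 start Zumba Advanced → 2
33 end Yoga Intro → 1
33 end Zumba Advanced → 0
Peak is 3, at 17 (Barre Circuit, Cardio Intro, Spin Blast).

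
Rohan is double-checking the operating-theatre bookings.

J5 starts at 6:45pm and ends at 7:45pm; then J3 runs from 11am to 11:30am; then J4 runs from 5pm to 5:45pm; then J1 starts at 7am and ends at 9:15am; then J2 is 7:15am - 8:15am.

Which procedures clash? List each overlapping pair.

Two intervals overlap when each starts before the other ends.
Sorted by start: J1, J2, J3, J4, J5.
J2 starts before J1 ends → J1 and J2 overlap.
J3 starts after J1 ends; J1 is clear from here.
J3 starts after J2 ends; J2 is clear from here.
J4 starts after J3 ends; J3 is clear from here.
J5 starts after J4 ends.

J1 & J2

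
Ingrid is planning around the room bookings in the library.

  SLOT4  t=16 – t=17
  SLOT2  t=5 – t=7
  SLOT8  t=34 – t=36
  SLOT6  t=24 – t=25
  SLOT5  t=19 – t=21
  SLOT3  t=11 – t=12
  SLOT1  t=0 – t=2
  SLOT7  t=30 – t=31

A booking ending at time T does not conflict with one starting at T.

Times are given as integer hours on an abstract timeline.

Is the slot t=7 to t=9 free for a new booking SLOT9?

SLOT1: ends t=2 at or before SLOT9 starts t=7 → clear.
SLOT2: ends t=7 at or before SLOT9 starts t=7 → clear.
SLOT3: starts t=11 at or after SLOT9 ends t=9 → clear.
SLOT4: starts t=16 at or after SLOT9 ends t=9 → clear.
SLOT5: starts t=19 at or after SLOT9 ends t=9 → clear.
SLOT6: starts t=24 at or after SLOT9 ends t=9 → clear.
SLOT7: starts t=30 at or after SLOT9 ends t=9 → clear.
SLOT8: starts t=34 at or after SLOT9 ends t=9 → clear.

Yes — the slot is free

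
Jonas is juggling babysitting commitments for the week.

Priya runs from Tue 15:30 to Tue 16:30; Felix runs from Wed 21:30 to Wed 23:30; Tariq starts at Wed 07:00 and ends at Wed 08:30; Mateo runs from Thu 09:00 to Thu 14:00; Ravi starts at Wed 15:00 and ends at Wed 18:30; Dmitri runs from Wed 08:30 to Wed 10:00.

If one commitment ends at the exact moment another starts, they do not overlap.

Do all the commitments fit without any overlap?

Sorted by start: Priya, Tariq, Dmitri, Ravi, Felix, Mateo.
Tariq starts after Priya ends — done with Priya.
Dmitri starts exactly when Tariq ends (back-to-back, no overlap) — done with Tariq.
Ravi starts after Dmitri ends — done with Dmitri.
Felix starts after Ravi ends — done with Ravi.
Mateo starts after Felix ends.
Every pair is clear; the schedule has no overlaps.

Yes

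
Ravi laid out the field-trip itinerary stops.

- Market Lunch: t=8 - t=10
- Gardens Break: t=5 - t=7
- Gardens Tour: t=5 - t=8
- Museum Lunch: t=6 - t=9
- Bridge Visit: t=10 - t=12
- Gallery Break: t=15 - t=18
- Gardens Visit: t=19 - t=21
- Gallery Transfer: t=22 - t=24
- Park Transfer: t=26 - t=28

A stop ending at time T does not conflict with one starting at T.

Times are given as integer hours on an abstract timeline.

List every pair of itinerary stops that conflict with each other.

Gardens Break & Gardens Tour, Gardens Break & Museum Lunch, Gardens Tour & Museum Lunch, Market Lunch & Museum Lunch

Sorted by start: Gardens Break, Gardens Tour, Museum Lunch, Market Lunch, Bridge Visit, Gallery Break, Gardens Visit, Gallery Transfer, Park Transfer.
Gardens Tour starts before Gardens Break ends → Gardens Break and Gardens Tour overlap.
Museum Lunch starts before Gardens Break ends → Gardens Break and Museum Lunch overlap.
Market Lunch starts after Gardens Break ends — done with Gardens Break.
Museum Lunch starts before Gardens Tour ends → Gardens Tour and Museum Lunch overlap.
Market Lunch starts exactly when Gardens Tour ends (back-to-back, no overlap) — done with Gardens Tour.
Market Lunch starts before Museum Lunch ends → Museum Lunch and Market Lunch overlap.
Bridge Visit starts after Museum Lunch ends — done with Museum Lunch.
Bridge Visit starts exactly when Market Lunch ends (back-to-back, no overlap) — done with Market Lunch.
Gallery Break starts after Bridge Visit ends — done with Bridge Visit.
Gardens Visit starts after Gallery Break ends — done with Gallery Break.
Gallery Transfer starts after Gardens Visit ends — done with Gardens Visit.
Park Transfer starts after Gallery Transfer ends.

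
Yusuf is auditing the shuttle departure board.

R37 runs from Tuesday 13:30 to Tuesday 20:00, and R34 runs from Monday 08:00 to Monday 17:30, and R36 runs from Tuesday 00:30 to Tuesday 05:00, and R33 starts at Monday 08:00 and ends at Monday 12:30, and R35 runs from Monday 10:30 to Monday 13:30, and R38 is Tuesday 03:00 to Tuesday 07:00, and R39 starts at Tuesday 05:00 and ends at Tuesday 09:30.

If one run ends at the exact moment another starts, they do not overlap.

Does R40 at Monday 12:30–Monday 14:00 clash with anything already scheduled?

Yes — it overlaps R34, R35

R33: ends Monday 12:30 at or before R40 starts Monday 12:30 → clear.
R34: starts Monday 08:00 before R40 ends Monday 14:00, and ends Monday 17:30 after R40 starts Monday 12:30 → overlap.
R35: starts Monday 10:30 before R40 ends Monday 14:00, and ends Monday 13:30 after R40 starts Monday 12:30 → overlap.
R36: starts Tuesday 00:30 at or after R40 ends Monday 14:00 → clear.
R38: starts Tuesday 03:00 at or after R40 ends Monday 14:00 → clear.
R39: starts Tuesday 05:00 at or after R40 ends Monday 14:00 → clear.
R37: starts Tuesday 13:30 at or after R40 ends Monday 14:00 → clear.
R40 overlaps R34, R35.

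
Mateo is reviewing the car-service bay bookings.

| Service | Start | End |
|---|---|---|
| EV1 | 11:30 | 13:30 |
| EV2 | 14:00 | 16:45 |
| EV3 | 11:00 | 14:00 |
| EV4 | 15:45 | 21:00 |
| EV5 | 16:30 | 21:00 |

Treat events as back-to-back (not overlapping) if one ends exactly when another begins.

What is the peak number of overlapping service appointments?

3

Sweep the timeline, counting +1 at each start and −1 at each end (ends before starts at a tie):
11:00 start EV3 → 1
11:30 start EV1 → 2
13:30 end EV1 → 1
14:00 end EV3 → 0
14:00 start EV2 → 1
15:45 start EV4 → 2
16:30 start EV5 → 3
16:45 end EV2 → 2
21:00 end EV4 → 1
21:00 end EV5 → 0
Peak is 3, at 16:30 (EV2, EV4, EV5).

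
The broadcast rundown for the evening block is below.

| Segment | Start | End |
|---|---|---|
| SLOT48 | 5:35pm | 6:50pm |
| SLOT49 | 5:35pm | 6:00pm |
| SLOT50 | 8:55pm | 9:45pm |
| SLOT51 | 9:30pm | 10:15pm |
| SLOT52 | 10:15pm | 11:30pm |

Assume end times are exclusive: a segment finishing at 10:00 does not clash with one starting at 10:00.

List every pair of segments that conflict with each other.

Two intervals overlap when each starts before the other ends.
Sorted by start: SLOT48, SLOT49, SLOT50, SLOT51, SLOT52.
SLOT49 starts before SLOT48 ends → SLOT48 and SLOT49 overlap.
SLOT50 starts after SLOT48 ends, so nothing later overlaps SLOT48 either.
SLOT50 starts after SLOT49 ends, so nothing later overlaps SLOT49 either.
SLOT51 starts before SLOT50 ends → SLOT50 and SLOT51 overlap.
SLOT52 starts after SLOT50 ends.
SLOT52 starts exactly when SLOT51 ends (back-to-back, no overlap).

SLOT48 & SLOT49, SLOT50 & SLOT51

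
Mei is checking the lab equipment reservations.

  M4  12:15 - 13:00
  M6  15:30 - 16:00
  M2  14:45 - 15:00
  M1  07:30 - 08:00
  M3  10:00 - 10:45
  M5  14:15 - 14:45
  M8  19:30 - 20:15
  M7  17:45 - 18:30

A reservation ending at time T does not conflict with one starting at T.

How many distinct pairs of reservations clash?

Sorted by start: M1, M3, M4, M5, M2, M6, M7, M8.
M3 starts after M1 ends, so M1 has no further overlaps.
M4 starts after M3 ends, so M3 has no further overlaps.
M5 starts after M4 ends, so M4 has no further overlaps.
M2 starts exactly when M5 ends (back-to-back, no overlap), so M5 has no further overlaps.
M6 starts after M2 ends, so M2 has no further overlaps.
M7 starts after M6 ends, so M6 has no further overlaps.
M8 starts after M7 ends.
No pair overlaps.

0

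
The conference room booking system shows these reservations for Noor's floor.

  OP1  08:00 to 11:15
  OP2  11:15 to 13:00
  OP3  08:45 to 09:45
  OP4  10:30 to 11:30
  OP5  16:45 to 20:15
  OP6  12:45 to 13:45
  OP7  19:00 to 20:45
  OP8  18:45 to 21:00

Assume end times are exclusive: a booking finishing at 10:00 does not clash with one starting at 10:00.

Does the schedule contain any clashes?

Check each pair: they overlap iff neither finishes before the other starts.
Sorted by start: OP1, OP3, OP4, OP2, OP6, OP5, OP8, OP7.
OP3 starts before OP1 ends → OP1 and OP3 overlap.
That's a conflict, so the schedule is not conflict-free.

Yes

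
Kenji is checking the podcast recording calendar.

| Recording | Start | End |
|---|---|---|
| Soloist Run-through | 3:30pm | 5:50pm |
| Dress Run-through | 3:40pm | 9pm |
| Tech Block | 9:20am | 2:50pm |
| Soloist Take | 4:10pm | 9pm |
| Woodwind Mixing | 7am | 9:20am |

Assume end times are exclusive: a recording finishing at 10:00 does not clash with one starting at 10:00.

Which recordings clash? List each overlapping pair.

Two intervals overlap when each starts before the other ends.
Sorted by start: Woodwind Mixing, Tech Block, Soloist Run-through, Dress Run-through, Soloist Take.
Tech Block starts exactly when Woodwind Mixing ends (back-to-back, no overlap), so Woodwind Mixing has no further overlaps.
Soloist Run-through starts after Tech Block ends, so Tech Block has no further overlaps.
Dress Run-through starts before Soloist Run-through ends → Soloist Run-through and Dress Run-through overlap.
Soloist Take starts before Soloist Run-through ends → Soloist Run-through and Soloist Take overlap.
Soloist Take starts before Dress Run-through ends → Dress Run-through and Soloist Take overlap.

Dress Run-through & Soloist Run-through, Dress Run-through & Soloist Take, Soloist Run-through & Soloist Take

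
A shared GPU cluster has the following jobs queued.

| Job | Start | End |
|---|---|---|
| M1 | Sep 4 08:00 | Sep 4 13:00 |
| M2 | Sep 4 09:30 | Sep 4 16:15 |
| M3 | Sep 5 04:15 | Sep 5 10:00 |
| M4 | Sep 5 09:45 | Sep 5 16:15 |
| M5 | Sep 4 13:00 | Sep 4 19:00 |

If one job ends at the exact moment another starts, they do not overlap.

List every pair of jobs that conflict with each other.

M1 & M2, M2 & M5, M3 & M4

Sorted by start: M1, M2, M5, M3, M4.
M2 starts before M1 ends → M1 and M2 overlap.
M5 starts exactly when M1 ends (back-to-back, no overlap); M1 is clear from here.
M5 starts before M2 ends → M2 and M5 overlap.
M3 starts after M2 ends; M2 is clear from here.
M3 starts after M5 ends; M5 is clear from here.
M4 starts before M3 ends → M3 and M4 overlap.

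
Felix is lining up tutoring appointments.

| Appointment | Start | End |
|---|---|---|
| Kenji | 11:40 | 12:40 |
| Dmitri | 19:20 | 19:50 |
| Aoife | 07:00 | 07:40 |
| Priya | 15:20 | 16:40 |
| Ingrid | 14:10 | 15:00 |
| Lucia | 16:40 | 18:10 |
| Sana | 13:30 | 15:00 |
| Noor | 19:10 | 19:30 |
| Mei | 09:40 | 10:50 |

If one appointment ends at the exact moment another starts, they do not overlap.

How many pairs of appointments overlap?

2

Sorted by start: Aoife, Mei, Kenji, Sana, Ingrid, Priya, Lucia, Noor, Dmitri.
Mei starts after Aoife ends — done with Aoife.
Kenji starts after Mei ends — done with Mei.
Sana starts after Kenji ends — done with Kenji.
Ingrid starts before Sana ends → Sana and Ingrid overlap.
Priya starts after Sana ends — done with Sana.
Priya starts after Ingrid ends — done with Ingrid.
Lucia starts exactly when Priya ends (back-to-back, no overlap) — done with Priya.
Noor starts after Lucia ends — done with Lucia.
Dmitri starts before Noor ends → Noor and Dmitri overlap.
Overlapping pairs: Dmitri & Noor, Ingrid & Sana — 2 in total.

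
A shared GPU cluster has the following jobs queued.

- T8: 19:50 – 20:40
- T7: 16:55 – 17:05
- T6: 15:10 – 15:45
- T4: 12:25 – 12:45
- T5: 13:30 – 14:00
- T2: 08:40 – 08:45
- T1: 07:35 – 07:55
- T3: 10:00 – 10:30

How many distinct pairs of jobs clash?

0

Check each pair: they overlap iff neither finishes before the other starts.
Sorted by start: T1, T2, T3, T4, T5, T6, T7, T8.
T2 starts after T1 ends — done with T1.
T3 starts after T2 ends — done with T2.
T4 starts after T3 ends — done with T3.
T5 starts after T4 ends — done with T4.
T6 starts after T5 ends — done with T5.
T7 starts after T6 ends — done with T6.
T8 starts after T7 ends.
No pair overlaps.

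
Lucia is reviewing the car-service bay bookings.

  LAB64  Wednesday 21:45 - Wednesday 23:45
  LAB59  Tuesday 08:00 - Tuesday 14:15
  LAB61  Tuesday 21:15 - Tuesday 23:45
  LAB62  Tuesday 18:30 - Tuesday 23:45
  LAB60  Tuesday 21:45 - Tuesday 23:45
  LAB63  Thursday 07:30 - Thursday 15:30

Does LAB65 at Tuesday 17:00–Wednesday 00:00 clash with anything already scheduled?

Yes — it overlaps LAB60, LAB61, LAB62

LAB59: ends Tuesday 14:15 at or before LAB65 starts Tuesday 17:00 → clear.
LAB62: starts Tuesday 18:30 before LAB65 ends Wednesday 00:00, and ends Tuesday 23:45 after LAB65 starts Tuesday 17:00 → overlap.
LAB61: starts Tuesday 21:15 before LAB65 ends Wednesday 00:00, and ends Tuesday 23:45 after LAB65 starts Tuesday 17:00 → overlap.
LAB60: starts Tuesday 21:45 before LAB65 ends Wednesday 00:00, and ends Tuesday 23:45 after LAB65 starts Tuesday 17:00 → overlap.
LAB64: starts Wednesday 21:45 at or after LAB65 ends Wednesday 00:00 → clear.
LAB63: starts Thursday 07:30 at or after LAB65 ends Wednesday 00:00 → clear.
LAB65 overlaps LAB60, LAB61, LAB62.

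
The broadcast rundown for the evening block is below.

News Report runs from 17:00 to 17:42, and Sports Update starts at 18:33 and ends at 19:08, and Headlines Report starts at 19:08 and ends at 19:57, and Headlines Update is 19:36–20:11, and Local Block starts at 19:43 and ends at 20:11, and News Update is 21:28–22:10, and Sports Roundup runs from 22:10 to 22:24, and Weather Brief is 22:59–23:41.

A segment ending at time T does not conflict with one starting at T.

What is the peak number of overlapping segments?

3

Sort all start/end points and keep a running count:
17:00 start News Report → 1
17:42 end News Report → 0
18:33 start Sports Update → 1
19:08 end Sports Update → 0
19:08 start Headlines Report → 1
19:36 start Headlines Update → 2
19:43 start Local Block → 3
19:57 end Headlines Report → 2
20:11 end Headlines Update → 1
20:11 end Local Block → 0
21:28 start News Update → 1
22:10 end News Update → 0
22:10 start Sports Roundup → 1
22:24 end Sports Roundup → 0
22:59 start Weather Brief → 1
23:41 end Weather Brief → 0
Peak is 3, at 19:43 (Headlines Report, Headlines Update, Local Block).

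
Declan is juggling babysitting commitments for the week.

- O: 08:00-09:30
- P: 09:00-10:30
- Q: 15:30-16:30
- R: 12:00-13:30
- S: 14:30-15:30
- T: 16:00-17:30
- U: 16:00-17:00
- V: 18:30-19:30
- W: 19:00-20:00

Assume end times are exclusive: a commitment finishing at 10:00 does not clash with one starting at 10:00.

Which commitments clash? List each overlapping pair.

O & P, Q & T, Q & U, T & U, V & W

Two intervals overlap when each starts before the other ends.
Sorted by start: O, P, R, S, Q, T, U, V, W.
P starts before O ends → O and P overlap.
R starts after O ends; O is clear from here.
R starts after P ends; P is clear from here.
S starts after R ends; R is clear from here.
Q starts exactly when S ends (back-to-back, no overlap); S is clear from here.
T starts before Q ends → Q and T overlap.
U starts before Q ends → Q and U overlap.
V starts after Q ends; Q is clear from here.
U starts before T ends → T and U overlap.
V starts after T ends; T is clear from here.
V starts after U ends; U is clear from here.
W starts before V ends → V and W overlap.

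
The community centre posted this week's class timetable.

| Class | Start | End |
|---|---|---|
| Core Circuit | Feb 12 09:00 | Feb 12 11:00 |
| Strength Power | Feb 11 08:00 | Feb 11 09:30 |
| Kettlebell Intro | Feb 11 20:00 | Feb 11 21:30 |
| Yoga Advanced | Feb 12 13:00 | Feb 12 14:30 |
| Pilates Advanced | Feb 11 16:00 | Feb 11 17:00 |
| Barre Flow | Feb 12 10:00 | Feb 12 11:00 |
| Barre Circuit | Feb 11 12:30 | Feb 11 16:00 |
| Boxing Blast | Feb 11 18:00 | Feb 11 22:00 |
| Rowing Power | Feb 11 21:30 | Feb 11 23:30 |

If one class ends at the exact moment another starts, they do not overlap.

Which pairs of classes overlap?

Barre Flow & Core Circuit, Boxing Blast & Kettlebell Intro, Boxing Blast & Rowing Power

Sorted by start: Strength Power, Barre Circuit, Pilates Advanced, Boxing Blast, Kettlebell Intro, Rowing Power, Core Circuit, Barre Flow, Yoga Advanced.
Barre Circuit starts after Strength Power ends, so Strength Power has no further overlaps.
Pilates Advanced starts exactly when Barre Circuit ends (back-to-back, no overlap), so Barre Circuit has no further overlaps.
Boxing Blast starts after Pilates Advanced ends, so Pilates Advanced has no further overlaps.
Kettlebell Intro starts before Boxing Blast ends → Boxing Blast and Kettlebell Intro overlap.
Rowing Power starts before Boxing Blast ends → Boxing Blast and Rowing Power overlap.
Core Circuit starts after Boxing Blast ends, so Boxing Blast has no further overlaps.
Rowing Power starts exactly when Kettlebell Intro ends (back-to-back, no overlap), so Kettlebell Intro has no further overlaps.
Core Circuit starts after Rowing Power ends, so Rowing Power has no further overlaps.
Barre Flow starts before Core Circuit ends → Core Circuit and Barre Flow overlap.
Yoga Advanced starts after Core Circuit ends.
Yoga Advanced starts after Barre Flow ends.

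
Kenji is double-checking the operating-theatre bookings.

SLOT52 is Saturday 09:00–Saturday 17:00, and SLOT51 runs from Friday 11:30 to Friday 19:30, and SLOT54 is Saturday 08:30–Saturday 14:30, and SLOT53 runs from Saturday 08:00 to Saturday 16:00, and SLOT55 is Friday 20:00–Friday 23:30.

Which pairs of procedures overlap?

SLOT52 & SLOT53, SLOT52 & SLOT54, SLOT53 & SLOT54

Check each pair: they overlap iff neither finishes before the other starts.
Sorted by start: SLOT51, SLOT55, SLOT53, SLOT54, SLOT52.
SLOT55 starts after SLOT51 ends, so nothing later overlaps SLOT51 either.
SLOT53 starts after SLOT55 ends, so nothing later overlaps SLOT55 either.
SLOT54 starts before SLOT53 ends → SLOT53 and SLOT54 overlap.
SLOT52 starts before SLOT53 ends → SLOT53 and SLOT52 overlap.
SLOT52 starts before SLOT54 ends → SLOT54 and SLOT52 overlap.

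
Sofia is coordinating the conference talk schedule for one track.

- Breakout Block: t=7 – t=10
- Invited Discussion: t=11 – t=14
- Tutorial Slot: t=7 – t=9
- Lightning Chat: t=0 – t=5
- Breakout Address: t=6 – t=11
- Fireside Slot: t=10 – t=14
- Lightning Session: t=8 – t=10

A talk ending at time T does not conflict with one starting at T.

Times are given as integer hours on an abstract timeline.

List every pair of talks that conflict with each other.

Breakout Address & Breakout Block, Breakout Address & Fireside Slot, Breakout Address & Lightning Session, Breakout Address & Tutorial Slot, Breakout Block & Lightning Session, Breakout Block & Tutorial Slot, Fireside Slot & Invited Discussion, Lightning Session & Tutorial Slot

Sorted by start: Lightning Chat, Breakout Address, Breakout Block, Tutorial Slot, Lightning Session, Fireside Slot, Invited Discussion.
Breakout Address starts after Lightning Chat ends, so nothing later overlaps Lightning Chat either.
Breakout Block starts before Breakout Address ends → Breakout Address and Breakout Block overlap.
Tutorial Slot starts before Breakout Address ends → Breakout Address and Tutorial Slot overlap.
Lightning Session starts before Breakout Address ends → Breakout Address and Lightning Session overlap.
Fireside Slot starts before Breakout Address ends → Breakout Address and Fireside Slot overlap.
Invited Discussion starts exactly when Breakout Address ends (back-to-back, no overlap).
Tutorial Slot starts before Breakout Block ends → Breakout Block and Tutorial Slot overlap.
Lightning Session starts before Breakout Block ends → Breakout Block and Lightning Session overlap.
Fireside Slot starts exactly when Breakout Block ends (back-to-back, no overlap), so nothing later overlaps Breakout Block either.
Lightning Session starts before Tutorial Slot ends → Tutorial Slot and Lightning Session overlap.
Fireside Slot starts after Tutorial Slot ends, so nothing later overlaps Tutorial Slot either.
Fireside Slot starts exactly when Lightning Session ends (back-to-back, no overlap), so nothing later overlaps Lightning Session either.
Invited Discussion starts before Fireside Slot ends → Fireside Slot and Invited Discussion overlap.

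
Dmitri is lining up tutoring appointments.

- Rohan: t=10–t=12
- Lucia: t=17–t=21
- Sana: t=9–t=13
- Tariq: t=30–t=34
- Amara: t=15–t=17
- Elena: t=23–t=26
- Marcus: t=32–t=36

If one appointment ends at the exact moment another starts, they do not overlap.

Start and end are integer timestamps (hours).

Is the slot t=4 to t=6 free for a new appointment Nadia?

Yes — the slot is free

Sana: starts t=9 at or after Nadia ends t=6 → clear.
Rohan: starts t=10 at or after Nadia ends t=6 → clear.
Amara: starts t=15 at or after Nadia ends t=6 → clear.
Lucia: starts t=17 at or after Nadia ends t=6 → clear.
Elena: starts t=23 at or after Nadia ends t=6 → clear.
Tariq: starts t=30 at or after Nadia ends t=6 → clear.
Marcus: starts t=32 at or after Nadia ends t=6 → clear.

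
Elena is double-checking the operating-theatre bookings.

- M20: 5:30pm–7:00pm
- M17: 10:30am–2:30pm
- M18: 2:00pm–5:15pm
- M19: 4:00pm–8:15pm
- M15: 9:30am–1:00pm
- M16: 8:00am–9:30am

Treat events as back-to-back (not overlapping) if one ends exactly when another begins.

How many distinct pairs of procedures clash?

Check each pair: they overlap iff neither finishes before the other starts.
Sorted by start: M16, M15, M17, M18, M19, M20.
M15 starts exactly when M16 ends (back-to-back, no overlap), so M16 has no further overlaps.
M17 starts before M15 ends → M15 and M17 overlap.
M18 starts after M15 ends, so M15 has no further overlaps.
M18 starts before M17 ends → M17 and M18 overlap.
M19 starts after M17 ends, so M17 has no further overlaps.
M19 starts before M18 ends → M18 and M19 overlap.
M20 starts after M18 ends.
M20 starts before M19 ends → M19 and M20 overlap.
Overlapping pairs: M15 & M17, M17 & M18, M18 & M19, M19 & M20 — 4 in total.

4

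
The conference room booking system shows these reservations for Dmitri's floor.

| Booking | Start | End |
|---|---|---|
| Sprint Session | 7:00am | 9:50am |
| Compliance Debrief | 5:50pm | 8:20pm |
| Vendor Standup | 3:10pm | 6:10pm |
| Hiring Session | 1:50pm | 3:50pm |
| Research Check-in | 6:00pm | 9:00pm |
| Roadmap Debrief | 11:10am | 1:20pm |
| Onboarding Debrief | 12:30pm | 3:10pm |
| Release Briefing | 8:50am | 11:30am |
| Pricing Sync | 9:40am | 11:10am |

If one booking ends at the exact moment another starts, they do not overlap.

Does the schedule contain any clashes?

Yes

Sorted by start: Sprint Session, Release Briefing, Pricing Sync, Roadmap Debrief, Onboarding Debrief, Hiring Session, Vendor Standup, Compliance Debrief, Research Check-in.
Release Briefing starts before Sprint Session ends → Sprint Session and Release Briefing overlap.
That's a conflict, so the schedule is not conflict-free.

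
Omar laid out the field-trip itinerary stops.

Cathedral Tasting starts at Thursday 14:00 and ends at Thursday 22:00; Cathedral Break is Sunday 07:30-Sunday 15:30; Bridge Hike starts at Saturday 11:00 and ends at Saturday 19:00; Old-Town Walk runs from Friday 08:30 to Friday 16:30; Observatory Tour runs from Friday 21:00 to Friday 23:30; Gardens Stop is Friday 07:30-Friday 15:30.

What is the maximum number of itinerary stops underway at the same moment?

Sweep the timeline, counting +1 at each start and −1 at each end (ends before starts at a tie):
Thursday 14:00 start Cathedral Tasting → 1
Thursday 22:00 end Cathedral Tasting → 0
Friday 07:30 start Gardens Stop → 1
Friday 08:30 start Old-Town Walk → 2
Friday 15:30 end Gardens Stop → 1
Friday 16:30 end Old-Town Walk → 0
Friday 21:00 start Observatory Tour → 1
Friday 23:30 end Observatory Tour → 0
Saturday 11:00 start Bridge Hike → 1
Saturday 19:00 end Bridge Hike → 0
Sunday 07:30 start Cathedral Break → 1
Sunday 15:30 end Cathedral Break → 0
Peak is 2, at Friday 08:30 (Gardens Stop, Old-Town Walk).

2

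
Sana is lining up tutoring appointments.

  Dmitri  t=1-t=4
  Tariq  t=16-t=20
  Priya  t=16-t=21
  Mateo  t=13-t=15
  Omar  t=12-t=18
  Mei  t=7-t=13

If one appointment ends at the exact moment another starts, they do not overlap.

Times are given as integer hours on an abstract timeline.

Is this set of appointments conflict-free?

Sorted by start: Dmitri, Mei, Omar, Mateo, Priya, Tariq.
Mei starts after Dmitri ends; Dmitri is clear from here.
Omar starts before Mei ends → Mei and Omar overlap.
That's a conflict, so the schedule is not conflict-free.

No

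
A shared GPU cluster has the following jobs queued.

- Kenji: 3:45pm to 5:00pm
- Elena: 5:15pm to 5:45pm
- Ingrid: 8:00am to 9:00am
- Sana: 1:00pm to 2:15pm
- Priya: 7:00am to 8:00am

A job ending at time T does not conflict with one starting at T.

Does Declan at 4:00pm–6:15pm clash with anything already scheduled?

Yes — it overlaps Elena, Kenji

Priya: ends 8:00am at or before Declan starts 4:00pm → clear.
Ingrid: ends 9:00am at or before Declan starts 4:00pm → clear.
Sana: ends 2:15pm at or before Declan starts 4:00pm → clear.
Kenji: starts 3:45pm before Declan ends 6:15pm, and ends 5:00pm after Declan starts 4:00pm → overlap.
Elena: starts 5:15pm before Declan ends 6:15pm, and ends 5:45pm after Declan starts 4:00pm → overlap.
Declan overlaps Kenji, Elena.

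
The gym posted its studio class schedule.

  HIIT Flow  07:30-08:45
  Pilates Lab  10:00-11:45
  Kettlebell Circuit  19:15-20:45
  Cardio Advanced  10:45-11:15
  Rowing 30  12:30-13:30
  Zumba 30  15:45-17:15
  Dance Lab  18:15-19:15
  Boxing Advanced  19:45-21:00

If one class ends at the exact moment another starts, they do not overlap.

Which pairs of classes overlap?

Two intervals overlap when each starts before the other ends.
Sorted by start: HIIT Flow, Pilates Lab, Cardio Advanced, Rowing 30, Zumba 30, Dance Lab, Kettlebell Circuit, Boxing Advanced.
Pilates Lab starts after HIIT Flow ends, so HIIT Flow has no further overlaps.
Cardio Advanced starts before Pilates Lab ends → Pilates Lab and Cardio Advanced overlap.
Rowing 30 starts after Pilates Lab ends, so Pilates Lab has no further overlaps.
Rowing 30 starts after Cardio Advanced ends, so Cardio Advanced has no further overlaps.
Zumba 30 starts after Rowing 30 ends, so Rowing 30 has no further overlaps.
Dance Lab starts after Zumba 30 ends, so Zumba 30 has no further overlaps.
Kettlebell Circuit starts exactly when Dance Lab ends (back-to-back, no overlap), so Dance Lab has no further overlaps.
Boxing Advanced starts before Kettlebell Circuit ends → Kettlebell Circuit and Boxing Advanced overlap.

Boxing Advanced & Kettlebell Circuit, Cardio Advanced & Pilates Lab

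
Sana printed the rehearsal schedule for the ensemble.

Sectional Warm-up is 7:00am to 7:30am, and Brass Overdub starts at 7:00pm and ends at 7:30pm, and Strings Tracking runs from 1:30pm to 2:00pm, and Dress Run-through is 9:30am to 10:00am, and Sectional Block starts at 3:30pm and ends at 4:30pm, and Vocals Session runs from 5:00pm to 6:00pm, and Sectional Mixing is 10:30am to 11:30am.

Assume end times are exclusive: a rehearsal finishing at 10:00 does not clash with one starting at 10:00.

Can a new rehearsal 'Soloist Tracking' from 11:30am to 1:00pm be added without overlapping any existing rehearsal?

Sectional Warm-up: ends 7:30am at or before Soloist Tracking starts 11:30am → clear.
Dress Run-through: ends 10:00am at or before Soloist Tracking starts 11:30am → clear.
Sectional Mixing: ends 11:30am at or before Soloist Tracking starts 11:30am → clear.
Strings Tracking: starts 1:30pm at or after Soloist Tracking ends 1:00pm → clear.
Sectional Block: starts 3:30pm at or after Soloist Tracking ends 1:00pm → clear.
Vocals Session: starts 5:00pm at or after Soloist Tracking ends 1:00pm → clear.
Brass Overdub: starts 7:00pm at or after Soloist Tracking ends 1:00pm → clear.

Yes — the slot is free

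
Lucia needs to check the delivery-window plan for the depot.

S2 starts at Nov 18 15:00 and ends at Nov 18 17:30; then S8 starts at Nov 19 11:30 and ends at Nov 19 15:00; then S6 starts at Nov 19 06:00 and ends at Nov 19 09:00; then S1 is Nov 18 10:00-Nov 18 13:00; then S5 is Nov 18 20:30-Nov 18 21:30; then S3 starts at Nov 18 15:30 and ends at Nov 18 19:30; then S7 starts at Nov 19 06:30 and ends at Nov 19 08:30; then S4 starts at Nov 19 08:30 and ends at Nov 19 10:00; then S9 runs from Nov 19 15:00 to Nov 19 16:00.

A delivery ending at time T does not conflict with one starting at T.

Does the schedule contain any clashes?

Check each pair: they overlap iff neither finishes before the other starts.
Sorted by start: S1, S2, S3, S5, S6, S7, S4, S8, S9.
S2 starts after S1 ends, so S1 has no further overlaps.
S3 starts before S2 ends → S2 and S3 overlap.
That's a conflict, so the schedule is not conflict-free.

Yes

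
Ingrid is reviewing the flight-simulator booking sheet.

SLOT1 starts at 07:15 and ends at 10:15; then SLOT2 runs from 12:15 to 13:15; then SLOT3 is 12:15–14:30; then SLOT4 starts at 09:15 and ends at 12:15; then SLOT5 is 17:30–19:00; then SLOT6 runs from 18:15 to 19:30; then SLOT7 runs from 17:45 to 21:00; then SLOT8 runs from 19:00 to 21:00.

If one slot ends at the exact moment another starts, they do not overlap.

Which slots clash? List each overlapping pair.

SLOT1 & SLOT4, SLOT2 & SLOT3, SLOT5 & SLOT6, SLOT5 & SLOT7, SLOT6 & SLOT7, SLOT6 & SLOT8, SLOT7 & SLOT8

Sorted by start: SLOT1, SLOT4, SLOT2, SLOT3, SLOT5, SLOT7, SLOT6, SLOT8.
SLOT4 starts before SLOT1 ends → SLOT1 and SLOT4 overlap.
SLOT2 starts after SLOT1 ends, so nothing later overlaps SLOT1 either.
SLOT2 starts exactly when SLOT4 ends (back-to-back, no overlap), so nothing later overlaps SLOT4 either.
SLOT3 starts before SLOT2 ends → SLOT2 and SLOT3 overlap.
SLOT5 starts after SLOT2 ends, so nothing later overlaps SLOT2 either.
SLOT5 starts after SLOT3 ends, so nothing later overlaps SLOT3 either.
SLOT7 starts before SLOT5 ends → SLOT5 and SLOT7 overlap.
SLOT6 starts before SLOT5 ends → SLOT5 and SLOT6 overlap.
SLOT8 starts exactly when SLOT5 ends (back-to-back, no overlap).
SLOT6 starts before SLOT7 ends → SLOT7 and SLOT6 overlap.
SLOT8 starts before SLOT7 ends → SLOT7 and SLOT8 overlap.
SLOT8 starts before SLOT6 ends → SLOT6 and SLOT8 overlap.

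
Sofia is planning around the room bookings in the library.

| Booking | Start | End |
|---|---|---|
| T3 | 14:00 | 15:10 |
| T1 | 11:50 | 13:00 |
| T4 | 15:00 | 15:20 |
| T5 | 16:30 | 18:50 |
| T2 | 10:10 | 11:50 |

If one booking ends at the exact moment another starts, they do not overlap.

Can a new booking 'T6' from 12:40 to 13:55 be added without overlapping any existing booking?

No — it overlaps T1

T2: ends 11:50 at or before T6 starts 12:40 → clear.
T1: starts 11:50 before T6 ends 13:55, and ends 13:00 after T6 starts 12:40 → overlap.
T3: starts 14:00 at or after T6 ends 13:55 → clear.
T4: starts 15:00 at or after T6 ends 13:55 → clear.
T5: starts 16:30 at or after T6 ends 13:55 → clear.
T6 overlaps T1.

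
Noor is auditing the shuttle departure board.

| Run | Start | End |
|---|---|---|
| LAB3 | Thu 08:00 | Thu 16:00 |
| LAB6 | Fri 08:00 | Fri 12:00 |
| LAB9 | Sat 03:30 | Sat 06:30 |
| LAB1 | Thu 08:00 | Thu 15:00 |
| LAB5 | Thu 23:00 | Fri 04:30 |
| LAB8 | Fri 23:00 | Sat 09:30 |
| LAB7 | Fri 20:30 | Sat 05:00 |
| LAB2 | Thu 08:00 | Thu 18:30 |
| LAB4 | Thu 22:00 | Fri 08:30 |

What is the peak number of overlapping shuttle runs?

Sweep the timeline, counting +1 at each start and −1 at each end (ends before starts at a tie):
Thu 08:00 start LAB1 → 1
Thu 08:00 start LAB2 → 2
Thu 08:00 start LAB3 → 3
Thu 15:00 end LAB1 → 2
Thu 16:00 end LAB3 → 1
Thu 18:30 end LAB2 → 0
Thu 22:00 start LAB4 → 1
Thu 23:00 start LAB5 → 2
Fri 04:30 end LAB5 → 1
Fri 08:00 start LAB6 → 2
Fri 08:30 end LAB4 → 1
Fri 12:00 end LAB6 → 0
Fri 20:30 start LAB7 → 1
Fri 23:00 start LAB8 → 2
Sat 03:30 start LAB9 → 3
Sat 05:00 end LAB7 → 2
Sat 06:30 end LAB9 → 1
Sat 09:30 end LAB8 → 0
Peak is 3, at Thu 08:00 (LAB1, LAB2, LAB3).

3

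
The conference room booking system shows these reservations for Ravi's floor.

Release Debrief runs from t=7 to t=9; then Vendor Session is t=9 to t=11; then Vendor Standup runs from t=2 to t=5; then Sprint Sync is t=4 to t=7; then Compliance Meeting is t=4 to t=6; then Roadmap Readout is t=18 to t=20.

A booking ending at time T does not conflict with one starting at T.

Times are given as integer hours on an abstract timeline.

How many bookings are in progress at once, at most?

Sweep the timeline, counting +1 at each start and −1 at each end (ends before starts at a tie):
t=2 start Vendor Standup → 1
t=4 start Compliance Meeting → 2
t=4 start Sprint Sync → 3
t=5 end Vendor Standup → 2
t=6 end Compliance Meeting → 1
t=7 end Sprint Sync → 0
t=7 start Release Debrief → 1
t=9 end Release Debrief → 0
t=9 start Vendor Session → 1
t=11 end Vendor Session → 0
t=18 start Roadmap Readout → 1
t=20 end Roadmap Readout → 0
Peak is 3, at t=4 (Compliance Meeting, Sprint Sync, Vendor Standup).

3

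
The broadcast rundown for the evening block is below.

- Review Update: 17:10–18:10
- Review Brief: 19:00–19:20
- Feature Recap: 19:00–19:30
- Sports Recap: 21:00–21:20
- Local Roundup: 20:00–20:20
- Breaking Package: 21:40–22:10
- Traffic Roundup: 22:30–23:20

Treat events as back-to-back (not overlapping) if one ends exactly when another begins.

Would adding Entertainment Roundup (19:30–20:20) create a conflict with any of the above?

Yes — it overlaps Local Roundup

Review Update: ends 18:10 at or before Entertainment Roundup starts 19:30 → clear.
Review Brief: ends 19:20 at or before Entertainment Roundup starts 19:30 → clear.
Feature Recap: ends 19:30 at or before Entertainment Roundup starts 19:30 → clear.
Local Roundup: starts 20:00 before Entertainment Roundup ends 20:20, and ends 20:20 after Entertainment Roundup starts 19:30 → overlap.
Sports Recap: starts 21:00 at or after Entertainment Roundup ends 20:20 → clear.
Breaking Package: starts 21:40 at or after Entertainment Roundup ends 20:20 → clear.
Traffic Roundup: starts 22:30 at or after Entertainment Roundup ends 20:20 → clear.
Entertainment Roundup overlaps Local Roundup.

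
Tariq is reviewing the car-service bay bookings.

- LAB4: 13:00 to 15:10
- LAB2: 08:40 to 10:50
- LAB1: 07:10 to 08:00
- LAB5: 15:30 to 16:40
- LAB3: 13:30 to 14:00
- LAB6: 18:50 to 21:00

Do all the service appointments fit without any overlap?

No

Sorted by start: LAB1, LAB2, LAB4, LAB3, LAB5, LAB6.
LAB2 starts after LAB1 ends, so nothing later overlaps LAB1 either.
LAB4 starts after LAB2 ends, so nothing later overlaps LAB2 either.
LAB3 starts before LAB4 ends → LAB4 and LAB3 overlap.
That's a conflict, so the schedule is not conflict-free.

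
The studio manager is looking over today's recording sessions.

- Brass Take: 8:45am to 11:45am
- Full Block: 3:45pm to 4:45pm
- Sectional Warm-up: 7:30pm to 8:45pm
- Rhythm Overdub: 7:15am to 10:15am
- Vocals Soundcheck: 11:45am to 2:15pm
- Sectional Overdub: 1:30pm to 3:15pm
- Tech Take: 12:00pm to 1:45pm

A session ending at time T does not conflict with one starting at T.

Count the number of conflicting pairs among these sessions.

4

Sorted by start: Rhythm Overdub, Brass Take, Vocals Soundcheck, Tech Take, Sectional Overdub, Full Block, Sectional Warm-up.
Brass Take starts before Rhythm Overdub ends → Rhythm Overdub and Brass Take overlap.
Vocals Soundcheck starts after Rhythm Overdub ends, so nothing later overlaps Rhythm Overdub either.
Vocals Soundcheck starts exactly when Brass Take ends (back-to-back, no overlap), so nothing later overlaps Brass Take either.
Tech Take starts before Vocals Soundcheck ends → Vocals Soundcheck and Tech Take overlap.
Sectional Overdub starts before Vocals Soundcheck ends → Vocals Soundcheck and Sectional Overdub overlap.
Full Block starts after Vocals Soundcheck ends, so nothing later overlaps Vocals Soundcheck either.
Sectional Overdub starts before Tech Take ends → Tech Take and Sectional Overdub overlap.
Full Block starts after Tech Take ends, so nothing later overlaps Tech Take either.
Full Block starts after Sectional Overdub ends, so nothing later overlaps Sectional Overdub either.
Sectional Warm-up starts after Full Block ends.
Overlapping pairs: Brass Take & Rhythm Overdub, Sectional Overdub & Tech Take, Sectional Overdub & Vocals Soundcheck, Tech Take & Vocals Soundcheck — 4 in total.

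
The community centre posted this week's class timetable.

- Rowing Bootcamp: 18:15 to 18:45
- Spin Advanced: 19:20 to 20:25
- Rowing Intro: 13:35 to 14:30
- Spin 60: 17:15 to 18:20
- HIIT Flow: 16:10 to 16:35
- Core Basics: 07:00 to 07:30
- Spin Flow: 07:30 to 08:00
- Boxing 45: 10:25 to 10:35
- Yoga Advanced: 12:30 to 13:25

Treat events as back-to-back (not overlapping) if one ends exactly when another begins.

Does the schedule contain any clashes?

Sorted by start: Core Basics, Spin Flow, Boxing 45, Yoga Advanced, Rowing Intro, HIIT Flow, Spin 60, Rowing Bootcamp, Spin Advanced.
Spin Flow starts exactly when Core Basics ends (back-to-back, no overlap) — done with Core Basics.
Boxing 45 starts after Spin Flow ends — done with Spin Flow.
Yoga Advanced starts after Boxing 45 ends — done with Boxing 45.
Rowing Intro starts after Yoga Advanced ends — done with Yoga Advanced.
HIIT Flow starts after Rowing Intro ends — done with Rowing Intro.
Spin 60 starts after HIIT Flow ends — done with HIIT Flow.
Rowing Bootcamp starts before Spin 60 ends → Spin 60 and Rowing Bootcamp overlap.
That's a conflict, so the schedule is not conflict-free.

Yes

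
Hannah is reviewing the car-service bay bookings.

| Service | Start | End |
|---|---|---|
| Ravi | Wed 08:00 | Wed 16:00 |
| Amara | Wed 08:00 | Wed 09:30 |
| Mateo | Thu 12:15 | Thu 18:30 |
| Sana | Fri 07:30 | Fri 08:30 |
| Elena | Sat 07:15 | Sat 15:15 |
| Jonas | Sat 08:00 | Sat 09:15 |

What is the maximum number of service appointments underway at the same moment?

Walk through starts and ends in time order (an end at T is processed before a start at T):
Wed 08:00 start Amara → 1
Wed 08:00 start Ravi → 2
Wed 09:30 end Amara → 1
Wed 16:00 end Ravi → 0
Thu 12:15 start Mateo → 1
Thu 18:30 end Mateo → 0
Fri 07:30 start Sana → 1
Fri 08:30 end Sana → 0
Sat 07:15 start Elena → 1
Sat 08:00 start Jonas → 2
Sat 09:15 end Jonas → 1
Sat 15:15 end Elena → 0
Peak is 2, at Wed 08:00 (Amara, Ravi).

2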